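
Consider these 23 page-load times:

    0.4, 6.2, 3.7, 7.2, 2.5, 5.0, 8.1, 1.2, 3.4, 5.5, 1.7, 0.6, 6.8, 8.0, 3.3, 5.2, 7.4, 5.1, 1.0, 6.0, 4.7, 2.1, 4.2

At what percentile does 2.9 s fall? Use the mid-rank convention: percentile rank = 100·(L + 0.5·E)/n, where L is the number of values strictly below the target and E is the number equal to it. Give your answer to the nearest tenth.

Sorted: 0.4, 0.6, 1.0, 1.2, 1.7, 2.1, 2.5, 3.3, 3.4, 3.7, 4.2, 4.7, 5.0, 5.1, 5.2, 5.5, 6.0, 6.2, 6.8, 7.2, 7.4, 8.0, 8.1.
Count below 2.9: L = 7; count equal: E = 0; n = 23.
Percentile rank = 100·(7 + 0.5·0)/23 = 100·7/23 = 30.43.

30.4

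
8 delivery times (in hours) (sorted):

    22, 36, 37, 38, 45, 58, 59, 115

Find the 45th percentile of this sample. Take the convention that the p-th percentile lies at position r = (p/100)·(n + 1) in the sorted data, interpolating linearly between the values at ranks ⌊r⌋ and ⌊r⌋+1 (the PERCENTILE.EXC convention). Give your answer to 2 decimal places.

38.35

n = 8.
r = (45/100)·(8 + 1) = 4.05.
Rank 4 is 38 and rank 5 is 45.
Interpolate: 38 + 0.05·(45 − 38) = 38 + 0.05·7 = 38.35.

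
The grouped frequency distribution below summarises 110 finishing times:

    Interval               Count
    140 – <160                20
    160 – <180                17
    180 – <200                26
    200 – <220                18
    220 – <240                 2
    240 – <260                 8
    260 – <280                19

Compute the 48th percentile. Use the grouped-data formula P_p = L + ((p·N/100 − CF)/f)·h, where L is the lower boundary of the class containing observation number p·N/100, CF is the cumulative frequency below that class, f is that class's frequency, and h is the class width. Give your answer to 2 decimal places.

192.15

N = 110; target position k = 48/100 · 110 = 52.8.
Cumulative frequencies: 20, 37, 63, 81, 83, 91, 110.
Observation 52.8 falls in the class 180 – <200.
L = 180, CF = 37, f = 26, h = 20.
P48 = 180 + ((52.8 − 37)/26)·20 = 180 + 12.1538 = 192.154.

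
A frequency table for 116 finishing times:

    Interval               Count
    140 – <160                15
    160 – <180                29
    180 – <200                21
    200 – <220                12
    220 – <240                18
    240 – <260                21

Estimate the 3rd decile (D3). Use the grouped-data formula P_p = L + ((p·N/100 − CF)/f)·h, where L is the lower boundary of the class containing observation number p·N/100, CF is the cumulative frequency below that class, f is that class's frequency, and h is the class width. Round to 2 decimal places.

173.66

N = 116; target position k = 30/100 · 116 = 34.8.
Cumulative frequencies: 15, 44, 65, 77, 95, 116.
Observation 34.8 falls in the class 160 – <180.
L = 160, CF = 15, f = 29, h = 20.
P30 = 160 + ((34.8 − 15)/29)·20 = 160 + 13.6552 = 173.655.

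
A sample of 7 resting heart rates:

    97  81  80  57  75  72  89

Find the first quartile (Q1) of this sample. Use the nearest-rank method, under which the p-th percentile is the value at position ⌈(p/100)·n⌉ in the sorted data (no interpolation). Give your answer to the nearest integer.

72

Sorted: 57, 72, 75, 80, 81, 89, 97.
n = 7.
Position = ⌈25/100 · 7⌉ = ⌈1.75⌉ = 2.
The value at rank 2 is 72.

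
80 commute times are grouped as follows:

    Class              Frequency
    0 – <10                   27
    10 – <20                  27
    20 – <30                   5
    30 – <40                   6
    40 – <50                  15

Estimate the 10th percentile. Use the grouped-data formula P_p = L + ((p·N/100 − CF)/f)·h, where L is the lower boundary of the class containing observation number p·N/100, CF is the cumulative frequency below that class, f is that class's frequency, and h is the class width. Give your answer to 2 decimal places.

N = 80; target position k = 10/100 · 80 = 8.
Cumulative frequencies: 27, 54, 59, 65, 80.
Observation 8 falls in the class 0 – <10.
L = 0, CF = 0, f = 27, h = 10.
P10 = 0 + ((8 − 0)/27)·10 = 0 + 2.96296 = 2.96296.

2.96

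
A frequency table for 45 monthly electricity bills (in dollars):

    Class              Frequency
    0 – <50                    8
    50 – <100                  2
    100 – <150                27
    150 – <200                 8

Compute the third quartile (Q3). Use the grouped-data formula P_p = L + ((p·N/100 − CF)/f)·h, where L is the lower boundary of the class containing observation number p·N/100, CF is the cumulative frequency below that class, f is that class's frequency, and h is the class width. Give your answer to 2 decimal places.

N = 45; target position k = 75/100 · 45 = 33.75.
Cumulative frequencies: 8, 10, 37, 45.
Observation 33.75 falls in the class 100 – <150.
L = 100, CF = 10, f = 27, h = 50.
P75 = 100 + ((33.75 − 10)/27)·50 = 100 + 43.9815 = 143.981.

143.98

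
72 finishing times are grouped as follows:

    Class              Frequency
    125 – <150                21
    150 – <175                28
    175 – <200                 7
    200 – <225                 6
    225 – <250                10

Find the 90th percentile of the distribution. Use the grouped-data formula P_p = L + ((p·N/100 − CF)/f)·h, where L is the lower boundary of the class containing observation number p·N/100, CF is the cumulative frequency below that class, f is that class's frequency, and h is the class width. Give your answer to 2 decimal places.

232.00

N = 72; target position k = 90/100 · 72 = 64.8.
Cumulative frequencies: 21, 49, 56, 62, 72.
Observation 64.8 falls in the class 225 – <250.
L = 225, CF = 62, f = 10, h = 25.
P90 = 225 + ((64.8 − 62)/10)·25 = 225 + 7 = 232.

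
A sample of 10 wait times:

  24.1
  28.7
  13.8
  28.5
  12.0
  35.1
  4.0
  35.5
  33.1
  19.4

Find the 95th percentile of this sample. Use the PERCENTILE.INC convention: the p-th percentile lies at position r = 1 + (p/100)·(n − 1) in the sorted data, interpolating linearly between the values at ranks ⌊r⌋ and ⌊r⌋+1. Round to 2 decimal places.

35.32

Sorted: 4.0, 12.0, 13.8, 19.4, 24.1, 28.5, 28.7, 33.1, 35.1, 35.5.
n = 10.
r = 1 + (95/100)·(10 − 1) = 1 + 8.55 = 9.55.
Rank 9 is 35.1 and rank 10 is 35.5.
Interpolate: 35.1 + 0.55·(35.5 − 35.1) = 35.1 + 0.55·0.4 = 35.32.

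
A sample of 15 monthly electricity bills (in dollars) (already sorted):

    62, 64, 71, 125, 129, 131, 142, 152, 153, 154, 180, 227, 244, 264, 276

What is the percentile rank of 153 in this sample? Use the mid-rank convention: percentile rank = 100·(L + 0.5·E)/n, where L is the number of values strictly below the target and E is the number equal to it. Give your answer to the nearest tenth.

Count below 153: L = 8; count equal: E = 1; n = 15.
Percentile rank = 100·(8 + 0.5·1)/15 = 100·8.5/15 = 56.67.

56.7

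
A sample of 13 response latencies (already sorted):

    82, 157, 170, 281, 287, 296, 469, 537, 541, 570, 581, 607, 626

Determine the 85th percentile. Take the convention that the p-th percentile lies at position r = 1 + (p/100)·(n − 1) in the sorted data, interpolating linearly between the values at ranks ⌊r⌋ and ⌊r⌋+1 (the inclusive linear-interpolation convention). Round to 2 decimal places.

586.20

n = 13.
r = 1 + (85/100)·(13 − 1) = 1 + 10.2 = 11.2.
Rank 11 is 581 and rank 12 is 607.
Interpolate: 581 + 0.2·(607 − 581) = 581 + 0.2·26 = 586.2.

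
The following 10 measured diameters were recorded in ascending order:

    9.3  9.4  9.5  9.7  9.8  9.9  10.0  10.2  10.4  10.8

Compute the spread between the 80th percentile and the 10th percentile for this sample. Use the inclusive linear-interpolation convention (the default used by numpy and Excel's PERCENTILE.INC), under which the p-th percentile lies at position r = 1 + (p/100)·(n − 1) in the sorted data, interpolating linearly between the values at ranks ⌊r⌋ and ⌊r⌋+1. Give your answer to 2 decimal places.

n = 10.
P10: r = 1.9; ranks 1–2 are 9.3, 9.4; interpolating gives 9.39.
P80: r = 8.2; ranks 8–9 are 10.2, 10.4; interpolating gives 10.24.
Difference: 10.24 − 9.39 = 0.85.

0.85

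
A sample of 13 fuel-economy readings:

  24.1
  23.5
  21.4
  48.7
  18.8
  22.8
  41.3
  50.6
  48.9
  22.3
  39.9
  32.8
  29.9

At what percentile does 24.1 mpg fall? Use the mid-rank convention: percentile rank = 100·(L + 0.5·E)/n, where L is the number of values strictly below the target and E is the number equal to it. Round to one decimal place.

Sorted: 18.8, 21.4, 22.3, 22.8, 23.5, 24.1, 29.9, 32.8, 39.9, 41.3, 48.7, 48.9, 50.6.
Count below 24.1: L = 5; count equal: E = 1; n = 13.
Percentile rank = 100·(5 + 0.5·1)/13 = 100·5.5/13 = 42.31.

42.3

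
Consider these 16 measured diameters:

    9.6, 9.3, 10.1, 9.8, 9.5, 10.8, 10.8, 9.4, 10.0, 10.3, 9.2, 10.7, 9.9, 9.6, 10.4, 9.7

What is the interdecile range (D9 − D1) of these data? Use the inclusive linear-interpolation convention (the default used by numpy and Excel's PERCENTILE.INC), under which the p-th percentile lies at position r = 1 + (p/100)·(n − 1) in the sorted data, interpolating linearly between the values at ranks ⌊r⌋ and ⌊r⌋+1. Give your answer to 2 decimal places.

Sorted: 9.2, 9.3, 9.4, 9.5, 9.6, 9.6, 9.7, 9.8, 9.9, 10.0, 10.1, 10.3, 10.4, 10.7, 10.8, 10.8.
n = 16.
P10: r = 2.5; ranks 2–3 are 9.3, 9.4; interpolating gives 9.35.
P90: r = 14.5; ranks 14–15 are 10.7, 10.8; interpolating gives 10.75.
Difference: 10.75 − 9.35 = 1.4.

1.40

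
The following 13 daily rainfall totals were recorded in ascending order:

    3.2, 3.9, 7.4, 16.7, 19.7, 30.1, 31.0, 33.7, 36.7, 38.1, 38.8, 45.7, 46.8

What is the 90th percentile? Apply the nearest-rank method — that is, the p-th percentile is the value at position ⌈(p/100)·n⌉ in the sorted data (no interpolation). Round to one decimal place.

n = 13.
Position = ⌈90/100 · 13⌉ = ⌈11.7⌉ = 12.
The value at rank 12 is 45.7.

45.7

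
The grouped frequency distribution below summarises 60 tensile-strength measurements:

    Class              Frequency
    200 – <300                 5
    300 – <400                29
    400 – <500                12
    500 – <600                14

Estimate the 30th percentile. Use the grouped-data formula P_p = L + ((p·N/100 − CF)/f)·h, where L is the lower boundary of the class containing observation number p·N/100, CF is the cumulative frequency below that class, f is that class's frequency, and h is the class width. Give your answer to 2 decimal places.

344.83

N = 60; target position k = 30/100 · 60 = 18.
Cumulative frequencies: 5, 34, 46, 60.
Observation 18 falls in the class 300 – <400.
L = 300, CF = 5, f = 29, h = 100.
P30 = 300 + ((18 − 5)/29)·100 = 300 + 44.8276 = 344.828.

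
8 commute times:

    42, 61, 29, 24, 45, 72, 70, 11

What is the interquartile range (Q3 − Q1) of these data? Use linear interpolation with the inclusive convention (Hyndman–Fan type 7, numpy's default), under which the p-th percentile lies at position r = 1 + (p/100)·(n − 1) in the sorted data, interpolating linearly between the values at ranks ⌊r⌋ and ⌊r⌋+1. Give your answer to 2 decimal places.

35.50

Sorted: 11, 24, 29, 42, 45, 61, 70, 72.
n = 8.
P25: r = 2.75; ranks 2–3 are 24, 29; interpolating gives 27.75.
P75: r = 6.25; ranks 6–7 are 61, 70; interpolating gives 63.25.
Difference: 63.25 − 27.75 = 35.5.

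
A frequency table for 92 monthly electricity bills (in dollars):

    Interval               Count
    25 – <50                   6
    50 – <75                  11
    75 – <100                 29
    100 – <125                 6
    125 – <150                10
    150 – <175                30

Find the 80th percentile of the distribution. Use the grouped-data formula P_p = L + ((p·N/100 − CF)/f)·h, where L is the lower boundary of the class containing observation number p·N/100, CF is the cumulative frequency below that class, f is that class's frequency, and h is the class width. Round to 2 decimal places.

159.67

N = 92; target position k = 80/100 · 92 = 73.6.
Cumulative frequencies: 6, 17, 46, 52, 62, 92.
Observation 73.6 falls in the class 150 – <175.
L = 150, CF = 62, f = 30, h = 25.
P80 = 150 + ((73.6 − 62)/30)·25 = 150 + 9.66667 = 159.667.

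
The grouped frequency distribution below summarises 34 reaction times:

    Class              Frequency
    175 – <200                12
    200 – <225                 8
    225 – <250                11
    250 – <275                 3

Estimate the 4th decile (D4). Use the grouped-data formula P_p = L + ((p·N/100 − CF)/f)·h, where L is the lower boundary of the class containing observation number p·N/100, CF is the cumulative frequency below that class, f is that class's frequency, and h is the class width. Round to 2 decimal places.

N = 34; target position k = 40/100 · 34 = 13.6.
Cumulative frequencies: 12, 20, 31, 34.
Observation 13.6 falls in the class 200 – <225.
L = 200, CF = 12, f = 8, h = 25.
P40 = 200 + ((13.6 − 12)/8)·25 = 200 + 5 = 205.

205.00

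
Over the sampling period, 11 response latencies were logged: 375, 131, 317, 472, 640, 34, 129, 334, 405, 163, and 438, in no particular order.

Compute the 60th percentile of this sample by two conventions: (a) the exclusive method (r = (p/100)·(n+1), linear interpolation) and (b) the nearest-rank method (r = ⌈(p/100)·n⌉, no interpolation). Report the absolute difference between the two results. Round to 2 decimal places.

Sorted: 34, 129, 131, 163, 317, 334, 375, 405, 438, 472, 640.
n = 11.
(a) r = 7.2; between ranks 7 (375) and 8 (405): 381.
(b) the nearest-rank method: rank 7 → 375.
|381 − 375| = 6.

6.00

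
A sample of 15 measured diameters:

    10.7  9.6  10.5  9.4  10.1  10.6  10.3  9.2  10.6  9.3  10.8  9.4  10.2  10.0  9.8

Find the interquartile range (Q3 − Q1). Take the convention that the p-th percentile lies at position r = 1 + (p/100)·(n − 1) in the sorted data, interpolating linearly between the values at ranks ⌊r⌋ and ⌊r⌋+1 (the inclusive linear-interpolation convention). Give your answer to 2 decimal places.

Sorted: 9.2, 9.3, 9.4, 9.4, 9.6, 9.8, 10.0, 10.1, 10.2, 10.3, 10.5, 10.6, 10.6, 10.7, 10.8.
n = 15.
P25: r = 4.5; ranks 4–5 are 9.4, 9.6; interpolating gives 9.5.
P75: r = 11.5; ranks 11–12 are 10.5, 10.6; interpolating gives 10.55.
Difference: 10.55 − 9.5 = 1.05.

1.05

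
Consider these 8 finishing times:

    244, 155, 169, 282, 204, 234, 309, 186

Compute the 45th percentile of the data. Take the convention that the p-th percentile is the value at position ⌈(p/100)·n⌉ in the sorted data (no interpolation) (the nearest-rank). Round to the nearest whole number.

Sorted: 155, 169, 186, 204, 234, 244, 282, 309.
n = 8.
Position = ⌈45/100 · 8⌉ = ⌈3.6⌉ = 4.
The value at rank 4 is 204.

204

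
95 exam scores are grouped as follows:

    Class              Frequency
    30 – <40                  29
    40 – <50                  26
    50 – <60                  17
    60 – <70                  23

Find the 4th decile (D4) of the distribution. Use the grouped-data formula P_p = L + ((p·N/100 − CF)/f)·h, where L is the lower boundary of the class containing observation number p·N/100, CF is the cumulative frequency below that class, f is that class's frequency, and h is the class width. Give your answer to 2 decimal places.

43.46

N = 95; target position k = 40/100 · 95 = 38.
Cumulative frequencies: 29, 55, 72, 95.
Observation 38 falls in the class 40 – <50.
L = 40, CF = 29, f = 26, h = 10.
P40 = 40 + ((38 − 29)/26)·10 = 40 + 3.46154 = 43.4615.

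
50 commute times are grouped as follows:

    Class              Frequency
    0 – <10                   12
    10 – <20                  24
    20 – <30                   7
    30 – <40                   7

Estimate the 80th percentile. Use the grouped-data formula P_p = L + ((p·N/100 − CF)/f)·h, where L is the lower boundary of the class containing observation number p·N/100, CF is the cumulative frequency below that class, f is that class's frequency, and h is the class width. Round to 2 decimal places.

N = 50; target position k = 80/100 · 50 = 40.
Cumulative frequencies: 12, 36, 43, 50.
Observation 40 falls in the class 20 – <30.
L = 20, CF = 36, f = 7, h = 10.
P80 = 20 + ((40 − 36)/7)·10 = 20 + 5.71429 = 25.7143.

25.71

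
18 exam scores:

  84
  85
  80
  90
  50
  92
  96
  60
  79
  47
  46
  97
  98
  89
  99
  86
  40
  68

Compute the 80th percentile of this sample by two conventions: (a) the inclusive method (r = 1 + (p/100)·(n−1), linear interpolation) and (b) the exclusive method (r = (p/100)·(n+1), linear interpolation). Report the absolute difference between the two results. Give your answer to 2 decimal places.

1.80

Sorted: 40, 46, 47, 50, 60, 68, 79, 80, 84, 85, 86, 89, 90, 92, 96, 97, 98, 99.
n = 18.
(a) r = 14.6; between ranks 14 (92) and 15 (96): 94.4.
(b) r = 15.2; between ranks 15 (96) and 16 (97): 96.2.
|94.4 − 96.2| = 1.8.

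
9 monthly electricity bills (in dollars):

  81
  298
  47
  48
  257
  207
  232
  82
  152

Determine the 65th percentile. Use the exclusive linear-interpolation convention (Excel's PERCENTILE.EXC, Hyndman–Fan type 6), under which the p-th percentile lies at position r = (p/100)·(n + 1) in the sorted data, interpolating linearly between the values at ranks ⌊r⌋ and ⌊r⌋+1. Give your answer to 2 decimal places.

Sorted: 47, 48, 81, 82, 152, 207, 232, 257, 298.
n = 9.
r = (65/100)·(9 + 1) = 6.5.
Rank 6 is 207 and rank 7 is 232.
Interpolate: 207 + 0.5·(232 − 207) = 207 + 0.5·25 = 219.5.

219.50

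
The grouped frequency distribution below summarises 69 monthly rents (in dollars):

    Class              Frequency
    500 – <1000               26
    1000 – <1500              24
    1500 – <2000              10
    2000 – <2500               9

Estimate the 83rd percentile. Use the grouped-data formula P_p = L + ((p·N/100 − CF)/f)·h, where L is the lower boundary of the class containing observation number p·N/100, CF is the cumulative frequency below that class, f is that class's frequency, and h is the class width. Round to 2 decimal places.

1863.50

N = 69; target position k = 83/100 · 69 = 57.27.
Cumulative frequencies: 26, 50, 60, 69.
Observation 57.27 falls in the class 1500 – <2000.
L = 1500, CF = 50, f = 10, h = 500.
P83 = 1500 + ((57.27 − 50)/10)·500 = 1500 + 363.5 = 1863.5.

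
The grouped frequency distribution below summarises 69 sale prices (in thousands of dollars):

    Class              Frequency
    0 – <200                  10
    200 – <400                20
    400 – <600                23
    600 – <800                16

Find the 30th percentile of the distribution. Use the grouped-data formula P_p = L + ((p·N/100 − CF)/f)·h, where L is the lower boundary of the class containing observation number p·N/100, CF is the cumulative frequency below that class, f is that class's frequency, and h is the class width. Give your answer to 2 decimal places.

307.00

N = 69; target position k = 30/100 · 69 = 20.7.
Cumulative frequencies: 10, 30, 53, 69.
Observation 20.7 falls in the class 200 – <400.
L = 200, CF = 10, f = 20, h = 200.
P30 = 200 + ((20.7 − 10)/20)·200 = 200 + 107 = 307.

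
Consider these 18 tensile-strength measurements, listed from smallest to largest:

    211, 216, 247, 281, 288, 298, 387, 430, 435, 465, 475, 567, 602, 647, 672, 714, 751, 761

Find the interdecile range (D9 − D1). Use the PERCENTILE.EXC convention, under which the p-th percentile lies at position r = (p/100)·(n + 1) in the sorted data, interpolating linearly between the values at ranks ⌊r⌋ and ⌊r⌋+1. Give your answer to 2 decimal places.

536.50

n = 18.
P10: r = 1.9; ranks 1–2 are 211, 216; interpolating gives 215.5.
P90: r = 17.1; ranks 17–18 are 751, 761; interpolating gives 752.
Difference: 752 − 215.5 = 536.5.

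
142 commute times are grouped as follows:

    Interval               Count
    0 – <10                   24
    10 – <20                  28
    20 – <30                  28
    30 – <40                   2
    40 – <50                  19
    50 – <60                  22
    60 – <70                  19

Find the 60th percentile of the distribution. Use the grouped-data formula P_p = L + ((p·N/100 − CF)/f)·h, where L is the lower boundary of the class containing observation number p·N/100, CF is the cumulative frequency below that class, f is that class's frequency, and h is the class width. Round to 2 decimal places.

41.68

N = 142; target position k = 60/100 · 142 = 85.2.
Cumulative frequencies: 24, 52, 80, 82, 101, 123, 142.
Observation 85.2 falls in the class 40 – <50.
L = 40, CF = 82, f = 19, h = 10.
P60 = 40 + ((85.2 − 82)/19)·10 = 40 + 1.68421 = 41.6842.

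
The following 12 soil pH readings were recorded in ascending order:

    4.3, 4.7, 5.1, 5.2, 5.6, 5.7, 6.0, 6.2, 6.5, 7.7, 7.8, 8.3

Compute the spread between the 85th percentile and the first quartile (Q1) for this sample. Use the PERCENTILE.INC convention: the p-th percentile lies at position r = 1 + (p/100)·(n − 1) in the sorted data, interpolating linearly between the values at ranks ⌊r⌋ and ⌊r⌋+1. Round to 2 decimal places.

2.56

n = 12.
P25: r = 3.75; ranks 3–4 are 5.1, 5.2; interpolating gives 5.175.
P85: r = 10.35; ranks 10–11 are 7.7, 7.8; interpolating gives 7.735.
Difference: 7.735 − 5.175 = 2.56.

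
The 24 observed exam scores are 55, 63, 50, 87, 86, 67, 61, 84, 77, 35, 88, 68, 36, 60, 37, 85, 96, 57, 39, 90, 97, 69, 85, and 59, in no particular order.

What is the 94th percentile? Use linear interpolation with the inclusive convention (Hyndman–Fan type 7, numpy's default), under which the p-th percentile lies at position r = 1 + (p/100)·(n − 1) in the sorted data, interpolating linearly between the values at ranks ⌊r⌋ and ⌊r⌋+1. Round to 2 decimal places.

Sorted: 35, 36, 37, 39, 50, 55, 57, 59, 60, 61, 63, 67, 68, 69, 77, 84, 85, 85, 86, 87, 88, 90, 96, 97.
n = 24.
r = 1 + (94/100)·(24 − 1) = 1 + 21.62 = 22.62.
Rank 22 is 90 and rank 23 is 96.
Interpolate: 90 + 0.62·(96 − 90) = 90 + 0.62·6 = 93.72.

93.72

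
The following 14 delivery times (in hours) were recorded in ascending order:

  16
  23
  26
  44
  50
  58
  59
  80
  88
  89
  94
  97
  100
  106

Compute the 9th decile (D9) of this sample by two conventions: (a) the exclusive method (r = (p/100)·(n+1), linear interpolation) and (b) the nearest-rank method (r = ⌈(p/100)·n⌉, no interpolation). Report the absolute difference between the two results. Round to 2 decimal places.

n = 14.
(a) r = 13.5; between ranks 13 (100) and 14 (106): 103.
(b) the nearest-rank method: rank 13 → 100.
|103 − 100| = 3.

3.00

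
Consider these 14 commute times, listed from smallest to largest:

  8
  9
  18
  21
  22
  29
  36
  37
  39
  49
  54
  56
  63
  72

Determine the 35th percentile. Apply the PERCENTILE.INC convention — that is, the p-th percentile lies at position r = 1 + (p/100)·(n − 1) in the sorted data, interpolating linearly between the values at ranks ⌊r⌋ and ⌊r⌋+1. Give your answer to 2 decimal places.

n = 14.
r = 1 + (35/100)·(14 − 1) = 1 + 4.55 = 5.55.
Rank 5 is 22 and rank 6 is 29.
Interpolate: 22 + 0.55·(29 − 22) = 22 + 0.55·7 = 25.85.

25.85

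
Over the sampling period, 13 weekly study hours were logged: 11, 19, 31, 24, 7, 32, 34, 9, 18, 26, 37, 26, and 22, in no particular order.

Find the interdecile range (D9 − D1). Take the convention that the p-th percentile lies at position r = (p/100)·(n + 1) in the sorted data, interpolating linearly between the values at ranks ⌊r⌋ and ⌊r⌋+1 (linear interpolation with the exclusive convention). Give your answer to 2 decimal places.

28.00

Sorted: 7, 9, 11, 18, 19, 22, 24, 26, 26, 31, 32, 34, 37.
n = 13.
P10: r = 1.4; ranks 1–2 are 7, 9; interpolating gives 7.8.
P90: r = 12.6; ranks 12–13 are 34, 37; interpolating gives 35.8.
Difference: 35.8 − 7.8 = 28.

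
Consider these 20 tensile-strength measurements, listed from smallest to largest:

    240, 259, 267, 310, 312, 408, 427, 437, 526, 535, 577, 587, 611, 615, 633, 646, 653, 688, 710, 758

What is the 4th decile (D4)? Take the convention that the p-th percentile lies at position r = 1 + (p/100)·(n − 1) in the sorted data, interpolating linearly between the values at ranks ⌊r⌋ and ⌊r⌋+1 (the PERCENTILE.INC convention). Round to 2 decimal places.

n = 20.
r = 1 + (40/100)·(20 − 1) = 1 + 7.6 = 8.6.
Rank 8 is 437 and rank 9 is 526.
Interpolate: 437 + 0.6·(526 − 437) = 437 + 0.6·89 = 490.4.

490.40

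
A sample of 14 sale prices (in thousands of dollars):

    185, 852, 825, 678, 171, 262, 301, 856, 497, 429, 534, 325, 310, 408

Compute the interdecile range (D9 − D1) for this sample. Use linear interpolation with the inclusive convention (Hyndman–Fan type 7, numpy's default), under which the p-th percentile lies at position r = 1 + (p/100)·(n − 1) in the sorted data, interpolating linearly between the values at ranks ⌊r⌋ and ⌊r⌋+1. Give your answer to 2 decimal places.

Sorted: 171, 185, 262, 301, 310, 325, 408, 429, 497, 534, 678, 825, 852, 856.
n = 14.
P10: r = 2.3; ranks 2–3 are 185, 262; interpolating gives 208.1.
P90: r = 12.7; ranks 12–13 are 825, 852; interpolating gives 843.9.
Difference: 843.9 − 208.1 = 635.8.

635.80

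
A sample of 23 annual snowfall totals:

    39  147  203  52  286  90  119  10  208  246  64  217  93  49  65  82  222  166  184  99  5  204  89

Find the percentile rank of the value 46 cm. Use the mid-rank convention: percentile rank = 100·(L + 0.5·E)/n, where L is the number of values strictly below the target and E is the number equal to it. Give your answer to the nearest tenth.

13.0

Sorted: 5, 10, 39, 49, 52, 64, 65, 82, 89, 90, 93, 99, 119, 147, 166, 184, 203, 204, 208, 217, 222, 246, 286.
Count below 46: L = 3; count equal: E = 0; n = 23.
Percentile rank = 100·(3 + 0.5·0)/23 = 100·3/23 = 13.04.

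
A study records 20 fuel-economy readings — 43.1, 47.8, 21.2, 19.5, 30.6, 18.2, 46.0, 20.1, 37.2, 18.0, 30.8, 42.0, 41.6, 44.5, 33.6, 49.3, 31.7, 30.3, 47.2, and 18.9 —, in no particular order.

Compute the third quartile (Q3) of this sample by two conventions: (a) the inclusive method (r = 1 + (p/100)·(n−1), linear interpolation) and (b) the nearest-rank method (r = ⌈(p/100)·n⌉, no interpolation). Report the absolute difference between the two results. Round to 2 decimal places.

Sorted: 18.0, 18.2, 18.9, 19.5, 20.1, 21.2, 30.3, 30.6, 30.8, 31.7, 33.6, 37.2, 41.6, 42.0, 43.1, 44.5, 46.0, 47.2, 47.8, 49.3.
n = 20.
(a) r = 15.25; between ranks 15 (43.1) and 16 (44.5): 43.45.
(b) the nearest-rank method: rank 15 → 43.1.
|43.45 − 43.1| = 0.35.

0.35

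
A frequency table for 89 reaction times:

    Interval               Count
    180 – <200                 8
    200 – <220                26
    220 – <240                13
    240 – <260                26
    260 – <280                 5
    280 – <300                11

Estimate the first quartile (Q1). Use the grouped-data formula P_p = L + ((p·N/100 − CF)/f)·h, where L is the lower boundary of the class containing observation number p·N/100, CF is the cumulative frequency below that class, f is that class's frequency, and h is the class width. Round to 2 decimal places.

210.96

N = 89; target position k = 25/100 · 89 = 22.25.
Cumulative frequencies: 8, 34, 47, 73, 78, 89.
Observation 22.25 falls in the class 200 – <220.
L = 200, CF = 8, f = 26, h = 20.
P25 = 200 + ((22.25 − 8)/26)·20 = 200 + 10.9615 = 210.962.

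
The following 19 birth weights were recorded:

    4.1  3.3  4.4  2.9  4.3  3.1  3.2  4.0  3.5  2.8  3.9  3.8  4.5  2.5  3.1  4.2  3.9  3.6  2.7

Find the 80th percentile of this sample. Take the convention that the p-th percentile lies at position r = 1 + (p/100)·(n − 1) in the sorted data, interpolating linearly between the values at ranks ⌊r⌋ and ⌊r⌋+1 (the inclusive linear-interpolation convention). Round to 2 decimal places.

4.14

Sorted: 2.5, 2.7, 2.8, 2.9, 3.1, 3.1, 3.2, 3.3, 3.5, 3.6, 3.8, 3.9, 3.9, 4.0, 4.1, 4.2, 4.3, 4.4, 4.5.
n = 19.
r = 1 + (80/100)·(19 − 1) = 1 + 14.4 = 15.4.
Rank 15 is 4.1 and rank 16 is 4.2.
Interpolate: 4.1 + 0.4·(4.2 − 4.1) = 4.1 + 0.4·0.1 = 4.14.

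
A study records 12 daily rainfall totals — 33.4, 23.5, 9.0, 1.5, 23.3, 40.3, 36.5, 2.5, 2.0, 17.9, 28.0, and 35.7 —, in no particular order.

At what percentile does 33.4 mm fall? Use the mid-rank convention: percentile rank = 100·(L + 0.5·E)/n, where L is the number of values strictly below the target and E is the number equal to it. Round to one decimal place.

Sorted: 1.5, 2.0, 2.5, 9.0, 17.9, 23.3, 23.5, 28.0, 33.4, 35.7, 36.5, 40.3.
Count below 33.4: L = 8; count equal: E = 1; n = 12.
Percentile rank = 100·(8 + 0.5·1)/12 = 100·8.5/12 = 70.83.

70.8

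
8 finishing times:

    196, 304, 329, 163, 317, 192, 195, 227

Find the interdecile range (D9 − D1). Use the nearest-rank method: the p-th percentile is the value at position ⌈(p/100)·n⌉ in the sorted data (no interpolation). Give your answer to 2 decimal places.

Sorted: 163, 192, 195, 196, 227, 304, 317, 329.
n = 8.
P10: rank ⌈10/100·8⌉ = 1 → 163.
P90: rank ⌈90/100·8⌉ = 8 → 329.
Difference: 329 − 163 = 166.

166.00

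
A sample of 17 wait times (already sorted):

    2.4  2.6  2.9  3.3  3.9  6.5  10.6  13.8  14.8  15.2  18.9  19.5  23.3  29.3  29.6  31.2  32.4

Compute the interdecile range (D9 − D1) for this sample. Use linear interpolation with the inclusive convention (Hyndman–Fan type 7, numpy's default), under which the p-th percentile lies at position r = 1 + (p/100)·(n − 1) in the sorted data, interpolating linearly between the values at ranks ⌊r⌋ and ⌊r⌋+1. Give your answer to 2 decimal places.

27.46

n = 17.
P10: r = 2.6; ranks 2–3 are 2.6, 2.9; interpolating gives 2.78.
P90: r = 15.4; ranks 15–16 are 29.6, 31.2; interpolating gives 30.24.
Difference: 30.24 − 2.78 = 27.46.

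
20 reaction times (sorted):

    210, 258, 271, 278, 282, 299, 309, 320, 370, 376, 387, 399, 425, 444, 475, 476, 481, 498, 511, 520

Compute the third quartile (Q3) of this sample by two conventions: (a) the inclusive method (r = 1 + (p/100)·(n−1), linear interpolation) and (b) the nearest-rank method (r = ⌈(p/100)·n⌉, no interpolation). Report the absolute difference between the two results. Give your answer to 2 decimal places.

0.25

n = 20.
(a) r = 15.25; between ranks 15 (475) and 16 (476): 475.25.
(b) the nearest-rank method: rank 15 → 475.
|475.25 − 475| = 0.25.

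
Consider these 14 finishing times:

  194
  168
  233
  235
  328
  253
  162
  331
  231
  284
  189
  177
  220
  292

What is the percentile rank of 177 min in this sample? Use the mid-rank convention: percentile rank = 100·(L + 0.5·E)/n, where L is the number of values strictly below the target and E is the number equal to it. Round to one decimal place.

Sorted: 162, 168, 177, 189, 194, 220, 231, 233, 235, 253, 284, 292, 328, 331.
Count below 177: L = 2; count equal: E = 1; n = 14.
Percentile rank = 100·(2 + 0.5·1)/14 = 100·2.5/14 = 17.86.

17.9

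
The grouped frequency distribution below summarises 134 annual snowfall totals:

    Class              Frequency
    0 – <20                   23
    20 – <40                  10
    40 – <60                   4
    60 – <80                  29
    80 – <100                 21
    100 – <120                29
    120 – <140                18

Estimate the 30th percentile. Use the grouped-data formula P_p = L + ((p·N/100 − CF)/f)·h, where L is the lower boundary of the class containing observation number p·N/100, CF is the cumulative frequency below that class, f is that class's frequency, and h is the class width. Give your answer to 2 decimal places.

N = 134; target position k = 30/100 · 134 = 40.2.
Cumulative frequencies: 23, 33, 37, 66, 87, 116, 134.
Observation 40.2 falls in the class 60 – <80.
L = 60, CF = 37, f = 29, h = 20.
P30 = 60 + ((40.2 − 37)/29)·20 = 60 + 2.2069 = 62.2069.

62.21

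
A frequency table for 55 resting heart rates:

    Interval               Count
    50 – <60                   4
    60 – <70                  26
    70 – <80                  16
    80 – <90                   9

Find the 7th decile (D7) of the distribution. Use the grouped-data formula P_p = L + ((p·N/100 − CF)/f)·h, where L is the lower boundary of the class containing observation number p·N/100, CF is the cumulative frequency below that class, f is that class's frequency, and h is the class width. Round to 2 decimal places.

75.31

N = 55; target position k = 70/100 · 55 = 38.5.
Cumulative frequencies: 4, 30, 46, 55.
Observation 38.5 falls in the class 70 – <80.
L = 70, CF = 30, f = 16, h = 10.
P70 = 70 + ((38.5 − 30)/16)·10 = 70 + 5.3125 = 75.3125.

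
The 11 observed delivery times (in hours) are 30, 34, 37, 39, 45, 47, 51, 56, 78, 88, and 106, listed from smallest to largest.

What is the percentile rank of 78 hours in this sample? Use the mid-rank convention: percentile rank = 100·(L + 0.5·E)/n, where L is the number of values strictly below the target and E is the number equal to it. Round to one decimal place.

77.3

Count below 78: L = 8; count equal: E = 1; n = 11.
Percentile rank = 100·(8 + 0.5·1)/11 = 100·8.5/11 = 77.27.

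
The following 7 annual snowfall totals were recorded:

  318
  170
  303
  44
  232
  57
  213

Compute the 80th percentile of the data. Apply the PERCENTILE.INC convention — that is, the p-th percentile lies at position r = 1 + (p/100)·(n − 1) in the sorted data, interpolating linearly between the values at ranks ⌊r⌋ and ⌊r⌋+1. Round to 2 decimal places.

288.80

Sorted: 44, 57, 170, 213, 232, 303, 318.
n = 7.
r = 1 + (80/100)·(7 − 1) = 1 + 4.8 = 5.8.
Rank 5 is 232 and rank 6 is 303.
Interpolate: 232 + 0.8·(303 − 232) = 232 + 0.8·71 = 288.8.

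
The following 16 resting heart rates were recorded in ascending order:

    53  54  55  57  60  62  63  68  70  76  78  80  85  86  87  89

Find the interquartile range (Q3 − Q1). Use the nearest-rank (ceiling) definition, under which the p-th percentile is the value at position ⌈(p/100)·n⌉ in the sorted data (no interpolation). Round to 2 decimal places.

23.00

n = 16.
P25: rank ⌈25/100·16⌉ = 4 → 57.
P75: rank ⌈75/100·16⌉ = 12 → 80.
Difference: 80 − 57 = 23.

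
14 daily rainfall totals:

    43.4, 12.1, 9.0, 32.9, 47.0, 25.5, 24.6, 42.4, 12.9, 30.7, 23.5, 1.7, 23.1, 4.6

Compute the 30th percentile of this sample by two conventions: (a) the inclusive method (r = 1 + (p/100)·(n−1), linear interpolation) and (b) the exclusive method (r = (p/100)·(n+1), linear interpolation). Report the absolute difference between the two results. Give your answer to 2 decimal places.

Sorted: 1.7, 4.6, 9.0, 12.1, 12.9, 23.1, 23.5, 24.6, 25.5, 30.7, 32.9, 42.4, 43.4, 47.0.
n = 14.
(a) r = 4.9; between ranks 4 (12.1) and 5 (12.9): 12.82.
(b) r = 4.5; between ranks 4 (12.1) and 5 (12.9): 12.5.
|12.82 − 12.5| = 0.32.

0.32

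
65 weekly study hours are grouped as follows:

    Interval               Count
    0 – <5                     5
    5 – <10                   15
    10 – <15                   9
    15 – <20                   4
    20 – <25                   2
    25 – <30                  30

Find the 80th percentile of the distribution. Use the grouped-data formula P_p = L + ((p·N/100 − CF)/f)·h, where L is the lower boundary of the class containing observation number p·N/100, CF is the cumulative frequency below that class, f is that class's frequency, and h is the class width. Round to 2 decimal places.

N = 65; target position k = 80/100 · 65 = 52.
Cumulative frequencies: 5, 20, 29, 33, 35, 65.
Observation 52 falls in the class 25 – <30.
L = 25, CF = 35, f = 30, h = 5.
P80 = 25 + ((52 − 35)/30)·5 = 25 + 2.83333 = 27.8333.

27.83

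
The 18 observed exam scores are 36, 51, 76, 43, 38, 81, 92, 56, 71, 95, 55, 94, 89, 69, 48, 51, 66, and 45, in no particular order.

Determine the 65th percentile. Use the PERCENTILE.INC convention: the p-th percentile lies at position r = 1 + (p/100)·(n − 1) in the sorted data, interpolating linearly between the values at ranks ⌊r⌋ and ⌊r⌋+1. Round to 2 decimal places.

Sorted: 36, 38, 43, 45, 48, 51, 51, 55, 56, 66, 69, 71, 76, 81, 89, 92, 94, 95.
n = 18.
r = 1 + (65/100)·(18 − 1) = 1 + 11.05 = 12.05.
Rank 12 is 71 and rank 13 is 76.
Interpolate: 71 + 0.05·(76 − 71) = 71 + 0.05·5 = 71.25.

71.25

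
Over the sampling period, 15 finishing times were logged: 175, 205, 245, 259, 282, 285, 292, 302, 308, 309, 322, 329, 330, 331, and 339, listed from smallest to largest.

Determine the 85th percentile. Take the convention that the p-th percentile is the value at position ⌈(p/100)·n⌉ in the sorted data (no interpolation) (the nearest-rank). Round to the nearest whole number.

330

n = 15.
Position = ⌈85/100 · 15⌉ = ⌈12.75⌉ = 13.
The value at rank 13 is 330.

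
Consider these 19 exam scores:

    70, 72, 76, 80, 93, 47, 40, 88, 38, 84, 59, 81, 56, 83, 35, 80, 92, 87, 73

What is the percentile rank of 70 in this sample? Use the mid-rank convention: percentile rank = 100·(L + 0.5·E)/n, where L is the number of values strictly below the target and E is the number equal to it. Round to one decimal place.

34.2

Sorted: 35, 38, 40, 47, 56, 59, 70, 72, 73, 76, 80, 80, 81, 83, 84, 87, 88, 92, 93.
Count below 70: L = 6; count equal: E = 1; n = 19.
Percentile rank = 100·(6 + 0.5·1)/19 = 100·6.5/19 = 34.21.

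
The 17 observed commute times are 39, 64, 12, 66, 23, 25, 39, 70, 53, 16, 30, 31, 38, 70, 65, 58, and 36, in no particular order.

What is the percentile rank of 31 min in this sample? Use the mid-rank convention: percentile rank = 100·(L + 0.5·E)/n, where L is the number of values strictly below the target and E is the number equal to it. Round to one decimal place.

Sorted: 12, 16, 23, 25, 30, 31, 36, 38, 39, 39, 53, 58, 64, 65, 66, 70, 70.
Count below 31: L = 5; count equal: E = 1; n = 17.
Percentile rank = 100·(5 + 0.5·1)/17 = 100·5.5/17 = 32.35.

32.4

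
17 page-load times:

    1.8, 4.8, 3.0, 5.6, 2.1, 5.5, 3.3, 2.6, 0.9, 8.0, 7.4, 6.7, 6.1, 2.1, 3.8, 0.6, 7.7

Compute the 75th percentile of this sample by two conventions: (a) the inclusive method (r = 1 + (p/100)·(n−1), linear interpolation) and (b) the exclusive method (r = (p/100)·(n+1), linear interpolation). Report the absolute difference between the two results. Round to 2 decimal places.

Sorted: 0.6, 0.9, 1.8, 2.1, 2.1, 2.6, 3.0, 3.3, 3.8, 4.8, 5.5, 5.6, 6.1, 6.7, 7.4, 7.7, 8.0.
n = 17.
(a) r = 13 → value at rank 13 = 6.1.
(b) r = 13.5; between ranks 13 (6.1) and 14 (6.7): 6.4.
|6.1 − 6.4| = 0.3.

0.30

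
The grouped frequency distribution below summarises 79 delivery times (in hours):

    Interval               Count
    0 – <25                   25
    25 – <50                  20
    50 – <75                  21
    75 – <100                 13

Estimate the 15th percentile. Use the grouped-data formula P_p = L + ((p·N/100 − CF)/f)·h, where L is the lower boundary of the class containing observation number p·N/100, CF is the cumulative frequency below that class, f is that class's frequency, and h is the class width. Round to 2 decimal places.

11.85

N = 79; target position k = 15/100 · 79 = 11.85.
Cumulative frequencies: 25, 45, 66, 79.
Observation 11.85 falls in the class 0 – <25.
L = 0, CF = 0, f = 25, h = 25.
P15 = 0 + ((11.85 − 0)/25)·25 = 0 + 11.85 = 11.85.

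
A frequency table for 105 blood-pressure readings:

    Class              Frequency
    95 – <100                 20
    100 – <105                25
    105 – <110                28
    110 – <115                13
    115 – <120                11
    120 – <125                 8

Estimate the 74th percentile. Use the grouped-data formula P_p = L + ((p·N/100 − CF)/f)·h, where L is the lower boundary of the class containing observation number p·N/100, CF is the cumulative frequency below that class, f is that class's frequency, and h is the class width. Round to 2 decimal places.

N = 105; target position k = 74/100 · 105 = 77.7.
Cumulative frequencies: 20, 45, 73, 86, 97, 105.
Observation 77.7 falls in the class 110 – <115.
L = 110, CF = 73, f = 13, h = 5.
P74 = 110 + ((77.7 − 73)/13)·5 = 110 + 1.80769 = 111.808.

111.81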